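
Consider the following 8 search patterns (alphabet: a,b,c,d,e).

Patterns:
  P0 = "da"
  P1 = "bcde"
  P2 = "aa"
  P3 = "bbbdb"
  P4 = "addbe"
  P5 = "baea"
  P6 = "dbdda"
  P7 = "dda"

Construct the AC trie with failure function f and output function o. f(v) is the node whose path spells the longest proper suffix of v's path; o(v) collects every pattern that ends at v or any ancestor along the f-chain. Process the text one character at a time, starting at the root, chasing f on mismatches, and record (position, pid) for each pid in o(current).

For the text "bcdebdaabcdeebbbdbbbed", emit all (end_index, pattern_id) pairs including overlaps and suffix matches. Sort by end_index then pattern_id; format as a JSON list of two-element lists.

Build:
Trie (insert patterns):
  n0 'ε': a→7 b→3 d→1
  n1 'd': a→2 b→20 d→24
  n2 'da': ·  [P0 ends]
  n3 'b': a→17 b→9 c→4
  n4 'bc': d→5
  n5 'bcd': e→6
  n6 'bcde': ·  [P1 ends]
  n7 'a': a→8 d→13
  n8 'aa': ·  [P2 ends]
  n9 'bb': b→10
  n10 'bbb': d→11
  n11 'bbbd': b→12
  n12 'bbbdb': ·  [P3 ends]
  n13 'ad': d→14
  n14 'add': b→15
  n15 'addb': e→16
  n16 'addbe': ·  [P4 ends]
  n17 'ba': e→18
  n18 'bae': a→19
  n19 'baea': ·  [P5 ends]
  n20 'db': d→21
  n21 'dbd': d→22
  n22 'dbdd': a→23
  n23 'dbdda': ·  [P6 ends]
  n24 'dd': a→25
  n25 'dda': ·  [P7 ends]

Failure links (BFS by depth):
  fail(1) 'd': from fail(0)=0 chase 'd': 0 ⇒ 0;  out=∅∪out(0)=∅
  fail(3) 'b': from fail(0)=0 chase 'b': 0 ⇒ 0;  out=∅∪out(0)=∅
  fail(7) 'a': from fail(0)=0 chase 'a': 0 ⇒ 0;  out=∅∪out(0)=∅
  fail(2) 'da': from fail(1)=0 chase 'a': 0 ⇒ 7;  out={0}∪out(7)={0}
  fail(4) 'bc': from fail(3)=0 chase 'c': 0 ⇒ 0;  out=∅∪out(0)=∅
  fail(8) 'aa': from fail(7)=0 chase 'a': 0 ⇒ 7;  out={2}∪out(7)={2}
  fail(9) 'bb': from fail(3)=0 chase 'b': 0 ⇒ 3;  out=∅∪out(3)=∅
  fail(13) 'ad': from fail(7)=0 chase 'd': 0 ⇒ 1;  out=∅∪out(1)=∅
  fail(17) 'ba': from fail(3)=0 chase 'a': 0 ⇒ 7;  out=∅∪out(7)=∅
  fail(20) 'db': from fail(1)=0 chase 'b': 0 ⇒ 3;  out=∅∪out(3)=∅
  fail(24) 'dd': from fail(1)=0 chase 'd': 0 ⇒ 1;  out=∅∪out(1)=∅
  fail(5) 'bcd': from fail(4)=0 chase 'd': 0 ⇒ 1;  out=∅∪out(1)=∅
  fail(10) 'bbb': from fail(9)=3 chase 'b': 3 ⇒ 9;  out=∅∪out(9)=∅
  fail(14) 'add': from fail(13)=1 chase 'd': 1 ⇒ 24;  out=∅∪out(24)=∅
  fail(18) 'bae': from fail(17)=7 chase 'e': 7→0 ⇒ 0;  out=∅∪out(0)=∅
  fail(21) 'dbd': from fail(20)=3 chase 'd': 3→0 ⇒ 1;  out=∅∪out(1)=∅
  fail(25) 'dda': from fail(24)=1 chase 'a': 1 ⇒ 2;  out={7}∪out(2)={0,7}
  fail(6) 'bcde': from fail(5)=1 chase 'e': 1→0 ⇒ 0;  out={1}∪out(0)={1}
  fail(11) 'bbbd': from fail(10)=9 chase 'd': 9→3→0 ⇒ 1;  out=∅∪out(1)=∅
  fail(15) 'addb': from fail(14)=24 chase 'b': 24→1 ⇒ 20;  out=∅∪out(20)=∅
  fail(19) 'baea': from fail(18)=0 chase 'a': 0 ⇒ 7;  out={5}∪out(7)={5}
  fail(22) 'dbdd': from fail(21)=1 chase 'd': 1 ⇒ 24;  out=∅∪out(24)=∅
  fail(12) 'bbbdb': from fail(11)=1 chase 'b': 1 ⇒ 20;  out={3}∪out(20)={3}
  fail(16) 'addbe': from fail(15)=20 chase 'e': 20→3→0 ⇒ 0;  out={4}∪out(0)={4}
  fail(23) 'dbdda': from fail(22)=24 chase 'a': 24 ⇒ 25;  out={6}∪out(25)={0,6,7}

Text stream:
pos 0 'b': at 3
pos 1 'c': at 4
pos 2 'd': at 5
pos 3 'e': at 6  emit P1@[0:3]
pos 4 'b': at 3 ·f
pos 5 'd': at 1 ·f
pos 6 'a': at 2  emit P0@[5:6]
pos 7 'a': at 8 ·f  emit P2@[6:7]
pos 8 'b': at 3 ·f
pos 9 'c': at 4
pos 10 'd': at 5
pos 11 'e': at 6  emit P1@[8:11]
pos 12 'e': at 0 ·f
pos 13 'b': at 3
pos 14 'b': at 9
pos 15 'b': at 10
pos 16 'd': at 11
pos 17 'b': at 12  emit P3@[13:17]
pos 18 'b': at 9 ·f
pos 19 'b': at 10
pos 20 'e': at 0 ·f
pos 21 'd': at 1

All matches (sorted): [[3,1],[6,0],[7,2],[11,1],[17,3]]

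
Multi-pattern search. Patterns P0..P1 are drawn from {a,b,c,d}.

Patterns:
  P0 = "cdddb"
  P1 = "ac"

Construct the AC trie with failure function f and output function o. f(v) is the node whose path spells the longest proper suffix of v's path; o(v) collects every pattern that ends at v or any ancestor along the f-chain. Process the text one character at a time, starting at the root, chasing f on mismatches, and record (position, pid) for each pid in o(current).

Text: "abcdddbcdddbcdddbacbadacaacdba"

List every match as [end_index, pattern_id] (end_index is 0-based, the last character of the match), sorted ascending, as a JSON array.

Construct AC machine:
Trie (insert patterns):
  0='ε' goto a→6 c→1
  1='c' goto d→2
  2='cd' goto d→3
  3='cdd' goto d→4
  4='cddd' goto b→5
  5='cdddb' goto ·  [P0 ends]
  6='a' goto c→7
  7='ac' goto ·  [P1 ends]

BFS fail/out derivation:
  n1('c'): parent n0 fail=0; on 'c' 0 → fail=0;  out ∅∪∅=∅
  n6('a'): parent n0 fail=0; on 'a' 0 → fail=0;  out ∅∪∅=∅
  n2('cd'): parent n1 fail=0; on 'd' 0 → fail=0;  out ∅∪∅=∅
  n7('ac'): parent n6 fail=0; on 'c' 0 → fail=1;  out {1}∪∅={1}
  n3('cdd'): parent n2 fail=0; on 'd' 0 → fail=0;  out ∅∪∅=∅
  n4('cddd'): parent n3 fail=0; on 'd' 0 → fail=0;  out ∅∪∅=∅
  n5('cdddb'): parent n4 fail=0; on 'b' 0 → fail=0;  out {0}∪∅={0}

Run:
i=0 'a': node 0→6
i=1 'b': node 6→0 (via fail)
i=2 'c': node 0→1
i=3 'd': node 1→2
i=4 'd': node 2→3
i=5 'd': node 3→4
i=6 'b': node 4→5  emit P0@[2:6]
i=7 'c': node 5→1 (via fail)
i=8 'd': node 1→2
i=9 'd': node 2→3
i=10 'd': node 3→4
i=11 'b': node 4→5  emit P0@[7:11]
i=12 'c': node 5→1 (via fail)
i=13 'd': node 1→2
i=14 'd': node 2→3
i=15 'd': node 3→4
i=16 'b': node 4→5  emit P0@[12:16]
i=17 'a': node 5→6 (via fail)
i=18 'c': node 6→7  emit P1@[17:18]
i=19 'b': node 7→0 (via fail)
i=20 'a': node 0→6
i=21 'd': node 6→0 (via fail)
i=22 'a': node 0→6
i=23 'c': node 6→7  emit P1@[22:23]
i=24 'a': node 7→6 (via fail)
i=25 'a': node 6→6 (via fail)
i=26 'c': node 6→7  emit P1@[25:26]
i=27 'd': node 7→2 (via fail)
i=28 'b': node 2→0 (via fail)
i=29 'a': node 0→6

Matches: [[6,0],[11,0],[16,0],[18,1],[23,1],[26,1]]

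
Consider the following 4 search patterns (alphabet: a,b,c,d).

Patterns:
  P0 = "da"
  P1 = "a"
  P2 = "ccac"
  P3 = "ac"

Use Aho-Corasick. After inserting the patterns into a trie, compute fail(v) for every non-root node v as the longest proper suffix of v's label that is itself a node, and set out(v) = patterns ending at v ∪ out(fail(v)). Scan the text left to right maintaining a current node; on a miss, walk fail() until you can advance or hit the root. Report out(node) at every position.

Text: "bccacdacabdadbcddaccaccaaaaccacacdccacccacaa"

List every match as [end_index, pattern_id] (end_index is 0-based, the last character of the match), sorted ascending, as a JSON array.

Build automaton:
Trie (insert patterns):
  0='ε' goto a→3 c→4 d→1
  1='d' goto a→2
  2='da' goto ·  [P0 ends]
  3='a' goto c→8  [P1 ends]
  4='c' goto c→5
  5='cc' goto a→6
  6='cca' goto c→7
  7='ccac' goto ·  [P2 ends]
  8='ac' goto ·  [P3 ends]

BFS fail/out derivation:
  n1('d'): parent n0 fail=0; on 'd' 0 → fail=0;  out ∅∪∅=∅
  n3('a'): parent n0 fail=0; on 'a' 0 → fail=0;  out {1}∪∅={1}
  n4('c'): parent n0 fail=0; on 'c' 0 → fail=0;  out ∅∪∅=∅
  n2('da'): parent n1 fail=0; on 'a' 0 → fail=3;  out {0}∪{1}={0,1}
  n5('cc'): parent n4 fail=0; on 'c' 0 → fail=4;  out ∅∪∅=∅
  n8('ac'): parent n3 fail=0; on 'c' 0 → fail=4;  out {3}∪∅={3}
  n6('cca'): parent n5 fail=4; on 'a' 4→0 → fail=3;  out ∅∪{1}={1}
  n7('ccac'): parent n6 fail=3; on 'c' 3 → fail=8;  out {2}∪{3}={2,3}

Text stream:
pos 0 'b': at 0
pos 1 'c': at 4
pos 2 'c': at 5
pos 3 'a': at 6  → match P1@[3:3]
pos 4 'c': at 7  → match P2@[1:4],P3@[3:4]
pos 5 'd': at 1 (fail-walked)
pos 6 'a': at 2  → match P0@[5:6],P1@[6:6]
pos 7 'c': at 8 (fail-walked)  → match P3@[6:7]
pos 8 'a': at 3 (fail-walked)  → match P1@[8:8]
pos 9 'b': at 0 (fail-walked)
pos 10 'd': at 1
pos 11 'a': at 2  → match P0@[10:11],P1@[11:11]
pos 12 'd': at 1 (fail-walked)
pos 13 'b': at 0 (fail-walked)
pos 14 'c': at 4
pos 15 'd': at 1 (fail-walked)
pos 16 'd': at 1 (fail-walked)
pos 17 'a': at 2  → match P0@[16:17],P1@[17:17]
pos 18 'c': at 8 (fail-walked)  → match P3@[17:18]
pos 19 'c': at 5 (fail-walked)
pos 20 'a': at 6  → match P1@[20:20]
pos 21 'c': at 7  → match P2@[18:21],P3@[20:21]
pos 22 'c': at 5 (fail-walked)
pos 23 'a': at 6  → match P1@[23:23]
pos 24 'a': at 3 (fail-walked)  → match P1@[24:24]
pos 25 'a': at 3 (fail-walked)  → match P1@[25:25]
pos 26 'a': at 3 (fail-walked)  → match P1@[26:26]
pos 27 'c': at 8  → match P3@[26:27]
pos 28 'c': at 5 (fail-walked)
pos 29 'a': at 6  → match P1@[29:29]
pos 30 'c': at 7  → match P2@[27:30],P3@[29:30]
pos 31 'a': at 3 (fail-walked)  → match P1@[31:31]
pos 32 'c': at 8  → match P3@[31:32]
pos 33 'd': at 1 (fail-walked)
pos 34 'c': at 4 (fail-walked)
pos 35 'c': at 5
pos 36 'a': at 6  → match P1@[36:36]
pos 37 'c': at 7  → match P2@[34:37],P3@[36:37]
pos 38 'c': at 5 (fail-walked)
pos 39 'c': at 5 (fail-walked)
pos 40 'a': at 6  → match P1@[40:40]
pos 41 'c': at 7  → match P2@[38:41],P3@[40:41]
pos 42 'a': at 3 (fail-walked)  → match P1@[42:42]
pos 43 'a': at 3 (fail-walked)  → match P1@[43:43]

Result: [[3,1],[4,2],[4,3],[6,0],[6,1],[7,3],[8,1],[11,0],[11,1],[17,0],[17,1],[18,3],[20,1],[21,2],[21,3],[23,1],[24,1],[25,1],[26,1],[27,3],[29,1],[30,2],[30,3],[31,1],[32,3],[36,1],[37,2],[37,3],[40,1],[41,2],[41,3],[42,1],[43,1]]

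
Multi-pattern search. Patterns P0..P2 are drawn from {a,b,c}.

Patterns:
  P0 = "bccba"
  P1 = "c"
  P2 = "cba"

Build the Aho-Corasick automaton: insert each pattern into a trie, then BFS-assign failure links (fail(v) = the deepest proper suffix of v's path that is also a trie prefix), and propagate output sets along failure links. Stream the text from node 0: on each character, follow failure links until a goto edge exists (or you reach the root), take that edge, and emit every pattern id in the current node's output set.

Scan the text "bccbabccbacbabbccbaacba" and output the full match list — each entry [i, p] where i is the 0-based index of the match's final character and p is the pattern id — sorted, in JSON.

Build automaton:
Trie nodes:
  0='ε' goto b→1 c→6
  1='b' goto c→2
  2='bc' goto c→3
  3='bcc' goto b→4
  4='bccb' goto a→5
  5='bccba' goto ·  [P0 ends]
  6='c' goto b→7  [P1 ends]
  7='cb' goto a→8
  8='cba' goto ·  [P2 ends]

BFS fail/out derivation:
  fail(1) 'b': from fail(0)=0 chase 'b': 0 ⇒ 0;  out=∅∪out(0)=∅
  fail(6) 'c': from fail(0)=0 chase 'c': 0 ⇒ 0;  out={1}∪out(0)={1}
  fail(2) 'bc': from fail(1)=0 chase 'c': 0 ⇒ 6;  out=∅∪out(6)={1}
  fail(7) 'cb': from fail(6)=0 chase 'b': 0 ⇒ 1;  out=∅∪out(1)=∅
  fail(3) 'bcc': from fail(2)=6 chase 'c': 6→0 ⇒ 6;  out=∅∪out(6)={1}
  fail(8) 'cba': from fail(7)=1 chase 'a': 1→0 ⇒ 0;  out={2}∪out(0)={2}
  fail(4) 'bccb': from fail(3)=6 chase 'b': 6 ⇒ 7;  out=∅∪out(7)=∅
  fail(5) 'bccba': from fail(4)=7 chase 'a': 7 ⇒ 8;  out={0}∪out(8)={0,2}

Text stream:
[0] read 'b'  n0⇒n1
[1] read 'c'  n1⇒n2  → match P1@[1:1]
[2] read 'c'  n2⇒n3  → match P1@[2:2]
[3] read 'b'  n3⇒n4
[4] read 'a'  n4⇒n5  → match P0@[0:4],P2@[2:4]
[5] read 'b'  n5⇒n1 ·f
[6] read 'c'  n1⇒n2  → match P1@[6:6]
[7] read 'c'  n2⇒n3  → match P1@[7:7]
[8] read 'b'  n3⇒n4
[9] read 'a'  n4⇒n5  → match P0@[5:9],P2@[7:9]
[10] read 'c'  n5⇒n6 ·f  → match P1@[10:10]
[11] read 'b'  n6⇒n7
[12] read 'a'  n7⇒n8  → match P2@[10:12]
[13] read 'b'  n8⇒n1 ·f
[14] read 'b'  n1⇒n1 ·f
[15] read 'c'  n1⇒n2  → match P1@[15:15]
[16] read 'c'  n2⇒n3  → match P1@[16:16]
[17] read 'b'  n3⇒n4
[18] read 'a'  n4⇒n5  → match P0@[14:18],P2@[16:18]
[19] read 'a'  n5⇒n0 ·f
[20] read 'c'  n0⇒n6  → match P1@[20:20]
[21] read 'b'  n6⇒n7
[22] read 'a'  n7⇒n8  → match P2@[20:22]

All matches (sorted): [[1,1],[2,1],[4,0],[4,2],[6,1],[7,1],[9,0],[9,2],[10,1],[12,2],[15,1],[16,1],[18,0],[18,2],[20,1],[22,2]]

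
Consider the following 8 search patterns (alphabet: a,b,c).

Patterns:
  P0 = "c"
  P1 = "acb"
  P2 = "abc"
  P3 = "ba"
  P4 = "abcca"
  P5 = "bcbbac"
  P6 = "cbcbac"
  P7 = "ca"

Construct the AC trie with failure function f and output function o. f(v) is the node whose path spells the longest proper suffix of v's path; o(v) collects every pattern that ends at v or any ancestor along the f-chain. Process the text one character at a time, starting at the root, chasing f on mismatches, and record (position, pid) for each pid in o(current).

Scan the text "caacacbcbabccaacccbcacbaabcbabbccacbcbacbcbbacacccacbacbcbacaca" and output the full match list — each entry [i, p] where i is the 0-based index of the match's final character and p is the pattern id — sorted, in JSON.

Build automaton:
Trie (insert patterns):
  n0 'ε': a→2 b→7 c→1
  n1 'c': a→21 b→16  ←P0
  n2 'a': b→5 c→3
  n3 'ac': b→4
  n4 'acb': ·  ←P1
  n5 'ab': c→6
  n6 'abc': c→9  ←P2
  n7 'b': a→8 c→11
  n8 'ba': ·  ←P3
  n9 'abcc': a→10
  n10 'abcca': ·  ←P4
  n11 'bc': b→12
  n12 'bcb': b→13
  n13 'bcbb': a→14
  n14 'bcbba': c→15
  n15 'bcbbac': ·  ←P5
  n16 'cb': c→17
  n17 'cbc': b→18
  n18 'cbcb': a→19
  n19 'cbcba': c→20
  n20 'cbcbac': ·  ←P6
  n21 'ca': ·  ←P7

Failure links (BFS by depth):
  n1('c'): parent n0 fail=0; on 'c' 0 → fail=0;  out {0}∪∅={0}
  n2('a'): parent n0 fail=0; on 'a' 0 → fail=0;  out ∅∪∅=∅
  n7('b'): parent n0 fail=0; on 'b' 0 → fail=0;  out ∅∪∅=∅
  n3('ac'): parent n2 fail=0; on 'c' 0 → fail=1;  out ∅∪{0}={0}
  n5('ab'): parent n2 fail=0; on 'b' 0 → fail=7;  out ∅∪∅=∅
  n8('ba'): parent n7 fail=0; on 'a' 0 → fail=2;  out {3}∪∅={3}
  n11('bc'): parent n7 fail=0; on 'c' 0 → fail=1;  out ∅∪{0}={0}
  n16('cb'): parent n1 fail=0; on 'b' 0 → fail=7;  out ∅∪∅=∅
  n21('ca'): parent n1 fail=0; on 'a' 0 → fail=2;  out {7}∪∅={7}
  n4('acb'): parent n3 fail=1; on 'b' 1 → fail=16;  out {1}∪∅={1}
  n6('abc'): parent n5 fail=7; on 'c' 7 → fail=11;  out {2}∪{0}={0,2}
  n12('bcb'): parent n11 fail=1; on 'b' 1 → fail=16;  out ∅∪∅=∅
  n17('cbc'): parent n16 fail=7; on 'c' 7 → fail=11;  out ∅∪{0}={0}
  n9('abcc'): parent n6 fail=11; on 'c' 11→1→0 → fail=1;  out ∅∪{0}={0}
  n13('bcbb'): parent n12 fail=16; on 'b' 16→7→0 → fail=7;  out ∅∪∅=∅
  n18('cbcb'): parent n17 fail=11; on 'b' 11 → fail=12;  out ∅∪∅=∅
  n10('abcca'): parent n9 fail=1; on 'a' 1 → fail=21;  out {4}∪{7}={4,7}
  n14('bcbba'): parent n13 fail=7; on 'a' 7 → fail=8;  out ∅∪{3}={3}
  n19('cbcba'): parent n18 fail=12; on 'a' 12→16→7 → fail=8;  out ∅∪{3}={3}
  n15('bcbbac'): parent n14 fail=8; on 'c' 8→2 → fail=3;  out {5}∪{0}={0,5}
  n20('cbcbac'): parent n19 fail=8; on 'c' 8→2 → fail=3;  out {6}∪{0}={0,6}

Run:
pos 0 'c': at 1  emit P0@[0:0]
pos 1 'a': at 21  emit P7@[0:1]
pos 2 'a': at 2 (via fail)
pos 3 'c': at 3  emit P0@[3:3]
pos 4 'a': at 21 (via fail)  emit P7@[3:4]
pos 5 'c': at 3 (via fail)  emit P0@[5:5]
pos 6 'b': at 4  emit P1@[4:6]
pos 7 'c': at 17 (via fail)  emit P0@[7:7]
pos 8 'b': at 18
pos 9 'a': at 19  emit P3@[8:9]
pos 10 'b': at 5 (via fail)
pos 11 'c': at 6  emit P0@[11:11],P2@[9:11]
pos 12 'c': at 9  emit P0@[12:12]
pos 13 'a': at 10  emit P4@[9:13],P7@[12:13]
pos 14 'a': at 2 (via fail)
pos 15 'c': at 3  emit P0@[15:15]
pos 16 'c': at 1 (via fail)  emit P0@[16:16]
pos 17 'c': at 1 (via fail)  emit P0@[17:17]
pos 18 'b': at 16
pos 19 'c': at 17  emit P0@[19:19]
pos 20 'a': at 21 (via fail)  emit P7@[19:20]
pos 21 'c': at 3 (via fail)  emit P0@[21:21]
pos 22 'b': at 4  emit P1@[20:22]
pos 23 'a': at 8 (via fail)  emit P3@[22:23]
pos 24 'a': at 2 (via fail)
pos 25 'b': at 5
pos 26 'c': at 6  emit P0@[26:26],P2@[24:26]
pos 27 'b': at 12 (via fail)
pos 28 'a': at 8 (via fail)  emit P3@[27:28]
pos 29 'b': at 5 (via fail)
pos 30 'b': at 7 (via fail)
pos 31 'c': at 11  emit P0@[31:31]
pos 32 'c': at 1 (via fail)  emit P0@[32:32]
pos 33 'a': at 21  emit P7@[32:33]
pos 34 'c': at 3 (via fail)  emit P0@[34:34]
pos 35 'b': at 4  emit P1@[33:35]
pos 36 'c': at 17 (via fail)  emit P0@[36:36]
pos 37 'b': at 18
pos 38 'a': at 19  emit P3@[37:38]
pos 39 'c': at 20  emit P0@[39:39],P6@[34:39]
pos 40 'b': at 4 (via fail)  emit P1@[38:40]
pos 41 'c': at 17 (via fail)  emit P0@[41:41]
pos 42 'b': at 18
pos 43 'b': at 13 (via fail)
pos 44 'a': at 14  emit P3@[43:44]
pos 45 'c': at 15  emit P0@[45:45],P5@[40:45]
pos 46 'a': at 21 (via fail)  emit P7@[45:46]
pos 47 'c': at 3 (via fail)  emit P0@[47:47]
pos 48 'c': at 1 (via fail)  emit P0@[48:48]
pos 49 'c': at 1 (via fail)  emit P0@[49:49]
pos 50 'a': at 21  emit P7@[49:50]
pos 51 'c': at 3 (via fail)  emit P0@[51:51]
pos 52 'b': at 4  emit P1@[50:52]
pos 53 'a': at 8 (via fail)  emit P3@[52:53]
pos 54 'c': at 3 (via fail)  emit P0@[54:54]
pos 55 'b': at 4  emit P1@[53:55]
pos 56 'c': at 17 (via fail)  emit P0@[56:56]
pos 57 'b': at 18
pos 58 'a': at 19  emit P3@[57:58]
pos 59 'c': at 20  emit P0@[59:59],P6@[54:59]
pos 60 'a': at 21 (via fail)  emit P7@[59:60]
pos 61 'c': at 3 (via fail)  emit P0@[61:61]
pos 62 'a': at 21 (via fail)  emit P7@[61:62]

Matches: [[0,0],[1,7],[3,0],[4,7],[5,0],[6,1],[7,0],[9,3],[11,0],[11,2],[12,0],[13,4],[13,7],[15,0],[16,0],[17,0],[19,0],[20,7],[21,0],[22,1],[23,3],[26,0],[26,2],[28,3],[31,0],[32,0],[33,7],[34,0],[35,1],[36,0],[38,3],[39,0],[39,6],[40,1],[41,0],[44,3],[45,0],[45,5],[46,7],[47,0],[48,0],[49,0],[50,7],[51,0],[52,1],[53,3],[54,0],[55,1],[56,0],[58,3],[59,0],[59,6],[60,7],[61,0],[62,7]]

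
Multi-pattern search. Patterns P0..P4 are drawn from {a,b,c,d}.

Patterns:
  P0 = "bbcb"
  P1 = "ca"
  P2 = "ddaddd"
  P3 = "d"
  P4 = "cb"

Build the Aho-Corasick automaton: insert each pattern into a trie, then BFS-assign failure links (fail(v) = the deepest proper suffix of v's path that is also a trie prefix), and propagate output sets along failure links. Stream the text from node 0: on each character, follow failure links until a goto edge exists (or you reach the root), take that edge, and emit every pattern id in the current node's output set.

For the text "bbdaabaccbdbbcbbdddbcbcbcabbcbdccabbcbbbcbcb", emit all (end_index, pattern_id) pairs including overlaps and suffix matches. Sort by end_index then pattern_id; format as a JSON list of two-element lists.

Construct AC machine:
Trie nodes:
  n0 'ε': b→1 c→5 d→7
  n1 'b': b→2
  n2 'bb': c→3
  n3 'bbc': b→4
  n4 'bbcb': ·  [P0 ends]
  n5 'c': a→6 b→13
  n6 'ca': ·  [P1 ends]
  n7 'd': d→8  [P3 ends]
  n8 'dd': a→9
  n9 'dda': d→10
  n10 'ddad': d→11
  n11 'ddadd': d→12
  n12 'ddaddd': ·  [P2 ends]
  n13 'cb': ·  [P4 ends]

Failure links (BFS by depth):
  fail(1) 'b': from fail(0)=0 chase 'b': 0 ⇒ 0;  out=∅∪out(0)=∅
  fail(5) 'c': from fail(0)=0 chase 'c': 0 ⇒ 0;  out=∅∪out(0)=∅
  fail(7) 'd': from fail(0)=0 chase 'd': 0 ⇒ 0;  out={3}∪out(0)={3}
  fail(2) 'bb': from fail(1)=0 chase 'b': 0 ⇒ 1;  out=∅∪out(1)=∅
  fail(6) 'ca': from fail(5)=0 chase 'a': 0 ⇒ 0;  out={1}∪out(0)={1}
  fail(8) 'dd': from fail(7)=0 chase 'd': 0 ⇒ 7;  out=∅∪out(7)={3}
  fail(13) 'cb': from fail(5)=0 chase 'b': 0 ⇒ 1;  out={4}∪out(1)={4}
  fail(3) 'bbc': from fail(2)=1 chase 'c': 1→0 ⇒ 5;  out=∅∪out(5)=∅
  fail(9) 'dda': from fail(8)=7 chase 'a': 7→0 ⇒ 0;  out=∅∪out(0)=∅
  fail(4) 'bbcb': from fail(3)=5 chase 'b': 5 ⇒ 13;  out={0}∪out(13)={0,4}
  fail(10) 'ddad': from fail(9)=0 chase 'd': 0 ⇒ 7;  out=∅∪out(7)={3}
  fail(11) 'ddadd': from fail(10)=7 chase 'd': 7 ⇒ 8;  out=∅∪out(8)={3}
  fail(12) 'ddaddd': from fail(11)=8 chase 'd': 8→7 ⇒ 8;  out={2}∪out(8)={2,3}

Run:
[0] read 'b'  n0⇒n1
[1] read 'b'  n1⇒n2
[2] read 'd'  n2⇒n7 (via fail)  ** P3@[2:2]
[3] read 'a'  n7⇒n0 (via fail)
[4] read 'a'  n0⇒n0
[5] read 'b'  n0⇒n1
[6] read 'a'  n1⇒n0 (via fail)
[7] read 'c'  n0⇒n5
[8] read 'c'  n5⇒n5 (via fail)
[9] read 'b'  n5⇒n13  ** P4@[8:9]
[10] read 'd'  n13⇒n7 (via fail)  ** P3@[10:10]
[11] read 'b'  n7⇒n1 (via fail)
[12] read 'b'  n1⇒n2
[13] read 'c'  n2⇒n3
[14] read 'b'  n3⇒n4  ** P0@[11:14],P4@[13:14]
[15] read 'b'  n4⇒n2 (via fail)
[16] read 'd'  n2⇒n7 (via fail)  ** P3@[16:16]
[17] read 'd'  n7⇒n8  ** P3@[17:17]
[18] read 'd'  n8⇒n8 (via fail)  ** P3@[18:18]
[19] read 'b'  n8⇒n1 (via fail)
[20] read 'c'  n1⇒n5 (via fail)
[21] read 'b'  n5⇒n13  ** P4@[20:21]
[22] read 'c'  n13⇒n5 (via fail)
[23] read 'b'  n5⇒n13  ** P4@[22:23]
[24] read 'c'  n13⇒n5 (via fail)
[25] read 'a'  n5⇒n6  ** P1@[24:25]
[26] read 'b'  n6⇒n1 (via fail)
[27] read 'b'  n1⇒n2
[28] read 'c'  n2⇒n3
[29] read 'b'  n3⇒n4  ** P0@[26:29],P4@[28:29]
[30] read 'd'  n4⇒n7 (via fail)  ** P3@[30:30]
[31] read 'c'  n7⇒n5 (via fail)
[32] read 'c'  n5⇒n5 (via fail)
[33] read 'a'  n5⇒n6  ** P1@[32:33]
[34] read 'b'  n6⇒n1 (via fail)
[35] read 'b'  n1⇒n2
[36] read 'c'  n2⇒n3
[37] read 'b'  n3⇒n4  ** P0@[34:37],P4@[36:37]
[38] read 'b'  n4⇒n2 (via fail)
[39] read 'b'  n2⇒n2 (via fail)
[40] read 'c'  n2⇒n3
[41] read 'b'  n3⇒n4  ** P0@[38:41],P4@[40:41]
[42] read 'c'  n4⇒n5 (via fail)
[43] read 'b'  n5⇒n13  ** P4@[42:43]

All matches (sorted): [[2,3],[9,4],[10,3],[14,0],[14,4],[16,3],[17,3],[18,3],[21,4],[23,4],[25,1],[29,0],[29,4],[30,3],[33,1],[37,0],[37,4],[41,0],[41,4],[43,4]]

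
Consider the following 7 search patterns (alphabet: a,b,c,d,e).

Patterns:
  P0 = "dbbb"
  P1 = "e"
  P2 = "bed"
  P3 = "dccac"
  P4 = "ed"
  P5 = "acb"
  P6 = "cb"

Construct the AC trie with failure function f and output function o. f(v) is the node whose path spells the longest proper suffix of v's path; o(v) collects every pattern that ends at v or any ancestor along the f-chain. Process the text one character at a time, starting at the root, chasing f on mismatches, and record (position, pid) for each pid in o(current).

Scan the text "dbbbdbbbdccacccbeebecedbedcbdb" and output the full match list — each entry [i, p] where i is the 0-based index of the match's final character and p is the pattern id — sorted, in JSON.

Construct AC machine:
Trie nodes:
  0='ε' goto a→14 b→6 c→17 d→1 e→5
  1='d' goto b→2 c→9
  2='db' goto b→3
  3='dbb' goto b→4
  4='dbbb' goto ·  [P0 ends]
  5='e' goto d→13  [P1 ends]
  6='b' goto e→7
  7='be' goto d→8
  8='bed' goto ·  [P2 ends]
  9='dc' goto c→10
  10='dcc' goto a→11
  11='dcca' goto c→12
  12='dccac' goto ·  [P3 ends]
  13='ed' goto ·  [P4 ends]
  14='a' goto c→15
  15='ac' goto b→16
  16='acb' goto ·  [P5 ends]
  17='c' goto b→18
  18='cb' goto ·  [P6 ends]

Failure links (BFS by depth):
  fail(1) 'd': from fail(0)=0 chase 'd': 0 ⇒ 0;  out=∅∪out(0)=∅
  fail(5) 'e': from fail(0)=0 chase 'e': 0 ⇒ 0;  out={1}∪out(0)={1}
  fail(6) 'b': from fail(0)=0 chase 'b': 0 ⇒ 0;  out=∅∪out(0)=∅
  fail(14) 'a': from fail(0)=0 chase 'a': 0 ⇒ 0;  out=∅∪out(0)=∅
  fail(17) 'c': from fail(0)=0 chase 'c': 0 ⇒ 0;  out=∅∪out(0)=∅
  fail(2) 'db': from fail(1)=0 chase 'b': 0 ⇒ 6;  out=∅∪out(6)=∅
  fail(7) 'be': from fail(6)=0 chase 'e': 0 ⇒ 5;  out=∅∪out(5)={1}
  fail(9) 'dc': from fail(1)=0 chase 'c': 0 ⇒ 17;  out=∅∪out(17)=∅
  fail(13) 'ed': from fail(5)=0 chase 'd': 0 ⇒ 1;  out={4}∪out(1)={4}
  fail(15) 'ac': from fail(14)=0 chase 'c': 0 ⇒ 17;  out=∅∪out(17)=∅
  fail(18) 'cb': from fail(17)=0 chase 'b': 0 ⇒ 6;  out={6}∪out(6)={6}
  fail(3) 'dbb': from fail(2)=6 chase 'b': 6→0 ⇒ 6;  out=∅∪out(6)=∅
  fail(8) 'bed': from fail(7)=5 chase 'd': 5 ⇒ 13;  out={2}∪out(13)={2,4}
  fail(10) 'dcc': from fail(9)=17 chase 'c': 17→0 ⇒ 17;  out=∅∪out(17)=∅
  fail(16) 'acb': from fail(15)=17 chase 'b': 17 ⇒ 18;  out={5}∪out(18)={5,6}
  fail(4) 'dbbb': from fail(3)=6 chase 'b': 6→0 ⇒ 6;  out={0}∪out(6)={0}
  fail(11) 'dcca': from fail(10)=17 chase 'a': 17→0 ⇒ 14;  out=∅∪out(14)=∅
  fail(12) 'dccac': from fail(11)=14 chase 'c': 14 ⇒ 15;  out={3}∪out(15)={3}

Text stream:
i=0 'd': node 0→1
i=1 'b': node 1→2
i=2 'b': node 2→3
i=3 'b': node 3→4  emit P0@[0:3]
i=4 'd': node 4→1 (fail-walked)
i=5 'b': node 1→2
i=6 'b': node 2→3
i=7 'b': node 3→4  emit P0@[4:7]
i=8 'd': node 4→1 (fail-walked)
i=9 'c': node 1→9
i=10 'c': node 9→10
i=11 'a': node 10→11
i=12 'c': node 11→12  emit P3@[8:12]
i=13 'c': node 12→17 (fail-walked)
i=14 'c': node 17→17 (fail-walked)
i=15 'b': node 17→18  emit P6@[14:15]
i=16 'e': node 18→7 (fail-walked)  emit P1@[16:16]
i=17 'e': node 7→5 (fail-walked)  emit P1@[17:17]
i=18 'b': node 5→6 (fail-walked)
i=19 'e': node 6→7  emit P1@[19:19]
i=20 'c': node 7→17 (fail-walked)
i=21 'e': node 17→5 (fail-walked)  emit P1@[21:21]
i=22 'd': node 5→13  emit P4@[21:22]
i=23 'b': node 13→2 (fail-walked)
i=24 'e': node 2→7 (fail-walked)  emit P1@[24:24]
i=25 'd': node 7→8  emit P2@[23:25],P4@[24:25]
i=26 'c': node 8→9 (fail-walked)
i=27 'b': node 9→18 (fail-walked)  emit P6@[26:27]
i=28 'd': node 18→1 (fail-walked)
i=29 'b': node 1→2

Matches: [[3,0],[7,0],[12,3],[15,6],[16,1],[17,1],[19,1],[21,1],[22,4],[24,1],[25,2],[25,4],[27,6]]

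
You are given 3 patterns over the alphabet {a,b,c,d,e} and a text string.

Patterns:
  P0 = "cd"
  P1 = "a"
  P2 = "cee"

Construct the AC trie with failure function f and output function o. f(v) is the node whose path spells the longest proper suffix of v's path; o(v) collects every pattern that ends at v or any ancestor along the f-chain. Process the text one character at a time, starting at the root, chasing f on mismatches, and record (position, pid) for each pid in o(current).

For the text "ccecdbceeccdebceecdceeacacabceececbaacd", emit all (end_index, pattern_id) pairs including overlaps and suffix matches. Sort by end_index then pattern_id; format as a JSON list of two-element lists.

Construct AC machine:
Trie nodes:
  0='ε' goto a→3 c→1
  1='c' goto d→2 e→4
  2='cd' goto ·  [P0 ends]
  3='a' goto ·  [P1 ends]
  4='ce' goto e→5
  5='cee' goto ·  [P2 ends]

Failure links (BFS by depth):
  fail(1) 'c': from fail(0)=0 chase 'c': 0 ⇒ 0;  out=∅∪out(0)=∅
  fail(3) 'a': from fail(0)=0 chase 'a': 0 ⇒ 0;  out={1}∪out(0)={1}
  fail(2) 'cd': from fail(1)=0 chase 'd': 0 ⇒ 0;  out={0}∪out(0)={0}
  fail(4) 'ce': from fail(1)=0 chase 'e': 0 ⇒ 0;  out=∅∪out(0)=∅
  fail(5) 'cee': from fail(4)=0 chase 'e': 0 ⇒ 0;  out={2}∪out(0)={2}

Scan:
[0] read 'c'  n0⇒n1
[1] read 'c'  n1⇒n1 (fail-walked)
[2] read 'e'  n1⇒n4
[3] read 'c'  n4⇒n1 (fail-walked)
[4] read 'd'  n1⇒n2  emit P0@[3:4]
[5] read 'b'  n2⇒n0 (fail-walked)
[6] read 'c'  n0⇒n1
[7] read 'e'  n1⇒n4
[8] read 'e'  n4⇒n5  emit P2@[6:8]
[9] read 'c'  n5⇒n1 (fail-walked)
[10] read 'c'  n1⇒n1 (fail-walked)
[11] read 'd'  n1⇒n2  emit P0@[10:11]
[12] read 'e'  n2⇒n0 (fail-walked)
[13] read 'b'  n0⇒n0
[14] read 'c'  n0⇒n1
[15] read 'e'  n1⇒n4
[16] read 'e'  n4⇒n5  emit P2@[14:16]
[17] read 'c'  n5⇒n1 (fail-walked)
[18] read 'd'  n1⇒n2  emit P0@[17:18]
[19] read 'c'  n2⇒n1 (fail-walked)
[20] read 'e'  n1⇒n4
[21] read 'e'  n4⇒n5  emit P2@[19:21]
[22] read 'a'  n5⇒n3 (fail-walked)  emit P1@[22:22]
[23] read 'c'  n3⇒n1 (fail-walked)
[24] read 'a'  n1⇒n3 (fail-walked)  emit P1@[24:24]
[25] read 'c'  n3⇒n1 (fail-walked)
[26] read 'a'  n1⇒n3 (fail-walked)  emit P1@[26:26]
[27] read 'b'  n3⇒n0 (fail-walked)
[28] read 'c'  n0⇒n1
[29] read 'e'  n1⇒n4
[30] read 'e'  n4⇒n5  emit P2@[28:30]
[31] read 'c'  n5⇒n1 (fail-walked)
[32] read 'e'  n1⇒n4
[33] read 'c'  n4⇒n1 (fail-walked)
[34] read 'b'  n1⇒n0 (fail-walked)
[35] read 'a'  n0⇒n3  emit P1@[35:35]
[36] read 'a'  n3⇒n3 (fail-walked)  emit P1@[36:36]
[37] read 'c'  n3⇒n1 (fail-walked)
[38] read 'd'  n1⇒n2  emit P0@[37:38]

All matches (sorted): [[4,0],[8,2],[11,0],[16,2],[18,0],[21,2],[22,1],[24,1],[26,1],[30,2],[35,1],[36,1],[38,0]]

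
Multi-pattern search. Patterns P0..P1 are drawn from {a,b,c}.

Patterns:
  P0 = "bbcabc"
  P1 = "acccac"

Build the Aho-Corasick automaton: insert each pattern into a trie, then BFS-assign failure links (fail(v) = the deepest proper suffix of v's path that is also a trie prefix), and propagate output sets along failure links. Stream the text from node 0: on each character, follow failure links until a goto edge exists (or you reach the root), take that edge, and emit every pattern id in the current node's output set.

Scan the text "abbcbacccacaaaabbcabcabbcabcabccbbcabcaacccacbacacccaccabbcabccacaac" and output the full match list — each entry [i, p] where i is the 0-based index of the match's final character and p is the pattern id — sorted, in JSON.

Build automaton:
Trie (insert patterns):
  n0 'ε': a→7 b→1
  n1 'b': b→2
  n2 'bb': c→3
  n3 'bbc': a→4
  n4 'bbca': b→5
  n5 'bbcab': c→6
  n6 'bbcabc': ·  [P0 ends]
  n7 'a': c→8
  n8 'ac': c→9
  n9 'acc': c→10
  n10 'accc': a→11
  n11 'accca': c→12
  n12 'acccac': ·  [P1 ends]

Failure links (BFS by depth):
  n1('b'): parent n0 fail=0; on 'b' 0 → fail=0;  out ∅∪∅=∅
  n7('a'): parent n0 fail=0; on 'a' 0 → fail=0;  out ∅∪∅=∅
  n2('bb'): parent n1 fail=0; on 'b' 0 → fail=1;  out ∅∪∅=∅
  n8('ac'): parent n7 fail=0; on 'c' 0 → fail=0;  out ∅∪∅=∅
  n3('bbc'): parent n2 fail=1; on 'c' 1→0 → fail=0;  out ∅∪∅=∅
  n9('acc'): parent n8 fail=0; on 'c' 0 → fail=0;  out ∅∪∅=∅
  n4('bbca'): parent n3 fail=0; on 'a' 0 → fail=7;  out ∅∪∅=∅
  n10('accc'): parent n9 fail=0; on 'c' 0 → fail=0;  out ∅∪∅=∅
  n5('bbcab'): parent n4 fail=7; on 'b' 7→0 → fail=1;  out ∅∪∅=∅
  n11('accca'): parent n10 fail=0; on 'a' 0 → fail=7;  out ∅∪∅=∅
  n6('bbcabc'): parent n5 fail=1; on 'c' 1→0 → fail=0;  out {0}∪∅={0}
  n12('acccac'): parent n11 fail=7; on 'c' 7 → fail=8;  out {1}∪∅={1}

Run:
i=0 'a': node 0→7
i=1 'b': node 7→1 (fail-walked)
i=2 'b': node 1→2
i=3 'c': node 2→3
i=4 'b': node 3→1 (fail-walked)
i=5 'a': node 1→7 (fail-walked)
i=6 'c': node 7→8
i=7 'c': node 8→9
i=8 'c': node 9→10
i=9 'a': node 10→11
i=10 'c': node 11→12  emit P1@[5:10]
i=11 'a': node 12→7 (fail-walked)
i=12 'a': node 7→7 (fail-walked)
i=13 'a': node 7→7 (fail-walked)
i=14 'a': node 7→7 (fail-walked)
i=15 'b': node 7→1 (fail-walked)
i=16 'b': node 1→2
i=17 'c': node 2→3
i=18 'a': node 3→4
i=19 'b': node 4→5
i=20 'c': node 5→6  emit P0@[15:20]
i=21 'a': node 6→7 (fail-walked)
i=22 'b': node 7→1 (fail-walked)
i=23 'b': node 1→2
i=24 'c': node 2→3
i=25 'a': node 3→4
i=26 'b': node 4→5
i=27 'c': node 5→6  emit P0@[22:27]
i=28 'a': node 6→7 (fail-walked)
i=29 'b': node 7→1 (fail-walked)
i=30 'c': node 1→0 (fail-walked)
i=31 'c': node 0→0
i=32 'b': node 0→1
i=33 'b': node 1→2
i=34 'c': node 2→3
i=35 'a': node 3→4
i=36 'b': node 4→5
i=37 'c': node 5→6  emit P0@[32:37]
i=38 'a': node 6→7 (fail-walked)
i=39 'a': node 7→7 (fail-walked)
i=40 'c': node 7→8
i=41 'c': node 8→9
i=42 'c': node 9→10
i=43 'a': node 10→11
i=44 'c': node 11→12  emit P1@[39:44]
i=45 'b': node 12→1 (fail-walked)
i=46 'a': node 1→7 (fail-walked)
i=47 'c': node 7→8
i=48 'a': node 8→7 (fail-walked)
i=49 'c': node 7→8
i=50 'c': node 8→9
i=51 'c': node 9→10
i=52 'a': node 10→11
i=53 'c': node 11→12  emit P1@[48:53]
i=54 'c': node 12→9 (fail-walked)
i=55 'a': node 9→7 (fail-walked)
i=56 'b': node 7→1 (fail-walked)
i=57 'b': node 1→2
i=58 'c': node 2→3
i=59 'a': node 3→4
i=60 'b': node 4→5
i=61 'c': node 5→6  emit P0@[56:61]
i=62 'c': node 6→0 (fail-walked)
i=63 'a': node 0→7
i=64 'c': node 7→8
i=65 'a': node 8→7 (fail-walked)
i=66 'a': node 7→7 (fail-walked)
i=67 'c': node 7→8

Matches: [[10,1],[20,0],[27,0],[37,0],[44,1],[53,1],[61,0]]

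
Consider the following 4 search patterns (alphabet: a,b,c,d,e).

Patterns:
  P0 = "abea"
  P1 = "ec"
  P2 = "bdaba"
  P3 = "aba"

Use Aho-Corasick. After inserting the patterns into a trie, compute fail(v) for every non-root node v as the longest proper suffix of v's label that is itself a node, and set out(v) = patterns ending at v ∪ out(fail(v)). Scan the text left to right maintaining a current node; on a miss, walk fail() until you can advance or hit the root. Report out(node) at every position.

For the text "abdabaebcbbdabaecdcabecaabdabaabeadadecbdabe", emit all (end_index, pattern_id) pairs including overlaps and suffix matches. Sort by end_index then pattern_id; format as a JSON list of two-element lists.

Construct AC machine:
Trie (insert patterns):
  0='ε' goto a→1 b→7 e→5
  1='a' goto b→2
  2='ab' goto a→12 e→3
  3='abe' goto a→4
  4='abea' goto ·  ←P0
  5='e' goto c→6
  6='ec' goto ·  ←P1
  7='b' goto d→8
  8='bd' goto a→9
  9='bda' goto b→10
  10='bdab' goto a→11
  11='bdaba' goto ·  ←P2
  12='aba' goto ·  ←P3

Failure links (BFS by depth):
  fail(1) 'a': from fail(0)=0 chase 'a': 0 ⇒ 0;  out=∅∪out(0)=∅
  fail(5) 'e': from fail(0)=0 chase 'e': 0 ⇒ 0;  out=∅∪out(0)=∅
  fail(7) 'b': from fail(0)=0 chase 'b': 0 ⇒ 0;  out=∅∪out(0)=∅
  fail(2) 'ab': from fail(1)=0 chase 'b': 0 ⇒ 7;  out=∅∪out(7)=∅
  fail(6) 'ec': from fail(5)=0 chase 'c': 0 ⇒ 0;  out={1}∪out(0)={1}
  fail(8) 'bd': from fail(7)=0 chase 'd': 0 ⇒ 0;  out=∅∪out(0)=∅
  fail(3) 'abe': from fail(2)=7 chase 'e': 7→0 ⇒ 5;  out=∅∪out(5)=∅
  fail(9) 'bda': from fail(8)=0 chase 'a': 0 ⇒ 1;  out=∅∪out(1)=∅
  fail(12) 'aba': from fail(2)=7 chase 'a': 7→0 ⇒ 1;  out={3}∪out(1)={3}
  fail(4) 'abea': from fail(3)=5 chase 'a': 5→0 ⇒ 1;  out={0}∪out(1)={0}
  fail(10) 'bdab': from fail(9)=1 chase 'b': 1 ⇒ 2;  out=∅∪out(2)=∅
  fail(11) 'bdaba': from fail(10)=2 chase 'a': 2 ⇒ 12;  out={2}∪out(12)={2,3}

Run:
i=0 'a': node 0→1
i=1 'b': node 1→2
i=2 'd': node 2→8 ·f
i=3 'a': node 8→9
i=4 'b': node 9→10
i=5 'a': node 10→11  → match P2@[1:5],P3@[3:5]
i=6 'e': node 11→5 ·f
i=7 'b': node 5→7 ·f
i=8 'c': node 7→0 ·f
i=9 'b': node 0→7
i=10 'b': node 7→7 ·f
i=11 'd': node 7→8
i=12 'a': node 8→9
i=13 'b': node 9→10
i=14 'a': node 10→11  → match P2@[10:14],P3@[12:14]
i=15 'e': node 11→5 ·f
i=16 'c': node 5→6  → match P1@[15:16]
i=17 'd': node 6→0 ·f
i=18 'c': node 0→0
i=19 'a': node 0→1
i=20 'b': node 1→2
i=21 'e': node 2→3
i=22 'c': node 3→6 ·f  → match P1@[21:22]
i=23 'a': node 6→1 ·f
i=24 'a': node 1→1 ·f
i=25 'b': node 1→2
i=26 'd': node 2→8 ·f
i=27 'a': node 8→9
i=28 'b': node 9→10
i=29 'a': node 10→11  → match P2@[25:29],P3@[27:29]
i=30 'a': node 11→1 ·f
i=31 'b': node 1→2
i=32 'e': node 2→3
i=33 'a': node 3→4  → match P0@[30:33]
i=34 'd': node 4→0 ·f
i=35 'a': node 0→1
i=36 'd': node 1→0 ·f
i=37 'e': node 0→5
i=38 'c': node 5→6  → match P1@[37:38]
i=39 'b': node 6→7 ·f
i=40 'd': node 7→8
i=41 'a': node 8→9
i=42 'b': node 9→10
i=43 'e': node 10→3 ·f

Result: [[5,2],[5,3],[14,2],[14,3],[16,1],[22,1],[29,2],[29,3],[33,0],[38,1]]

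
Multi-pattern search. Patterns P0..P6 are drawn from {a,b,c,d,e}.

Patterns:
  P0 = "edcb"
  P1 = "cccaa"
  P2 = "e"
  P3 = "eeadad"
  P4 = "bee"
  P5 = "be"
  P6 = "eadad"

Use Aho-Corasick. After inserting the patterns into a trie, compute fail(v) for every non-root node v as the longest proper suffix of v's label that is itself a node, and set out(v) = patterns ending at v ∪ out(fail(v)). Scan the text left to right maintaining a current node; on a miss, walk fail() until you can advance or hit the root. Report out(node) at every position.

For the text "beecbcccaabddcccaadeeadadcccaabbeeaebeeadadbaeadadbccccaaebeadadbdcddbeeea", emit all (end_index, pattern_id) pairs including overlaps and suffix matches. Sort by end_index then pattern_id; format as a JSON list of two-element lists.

Build automaton:
Trie nodes:
  0='ε' goto b→15 c→5 e→1
  1='e' goto a→18 d→2 e→10  [P2 ends]
  2='ed' goto c→3
  3='edc' goto b→4
  4='edcb' goto ·  [P0 ends]
  5='c' goto c→6
  6='cc' goto c→7
  7='ccc' goto a→8
  8='ccca' goto a→9
  9='cccaa' goto ·  [P1 ends]
  10='ee' goto a→11
  11='eea' goto d→12
  12='eead' goto a→13
  13='eeada' goto d→14
  14='eeadad' goto ·  [P3 ends]
  15='b' goto e→16
  16='be' goto e→17  [P5 ends]
  17='bee' goto ·  [P4 ends]
  18='ea' goto d→19
  19='ead' goto a→20
  20='eada' goto d→21
  21='eadad' goto ·  [P6 ends]

Failure links (BFS by depth):
  n1('e'): parent n0 fail=0; on 'e' 0 → fail=0;  out {2}∪∅={2}
  n5('c'): parent n0 fail=0; on 'c' 0 → fail=0;  out ∅∪∅=∅
  n15('b'): parent n0 fail=0; on 'b' 0 → fail=0;  out ∅∪∅=∅
  n2('ed'): parent n1 fail=0; on 'd' 0 → fail=0;  out ∅∪∅=∅
  n6('cc'): parent n5 fail=0; on 'c' 0 → fail=5;  out ∅∪∅=∅
  n10('ee'): parent n1 fail=0; on 'e' 0 → fail=1;  out ∅∪{2}={2}
  n16('be'): parent n15 fail=0; on 'e' 0 → fail=1;  out {5}∪{2}={2,5}
  n18('ea'): parent n1 fail=0; on 'a' 0 → fail=0;  out ∅∪∅=∅
  n3('edc'): parent n2 fail=0; on 'c' 0 → fail=5;  out ∅∪∅=∅
  n7('ccc'): parent n6 fail=5; on 'c' 5 → fail=6;  out ∅∪∅=∅
  n11('eea'): parent n10 fail=1; on 'a' 1 → fail=18;  out ∅∪∅=∅
  n17('bee'): parent n16 fail=1; on 'e' 1 → fail=10;  out {4}∪{2}={2,4}
  n19('ead'): parent n18 fail=0; on 'd' 0 → fail=0;  out ∅∪∅=∅
  n4('edcb'): parent n3 fail=5; on 'b' 5→0 → fail=15;  out {0}∪∅={0}
  n8('ccca'): parent n7 fail=6; on 'a' 6→5→0 → fail=0;  out ∅∪∅=∅
  n12('eead'): parent n11 fail=18; on 'd' 18 → fail=19;  out ∅∪∅=∅
  n20('eada'): parent n19 fail=0; on 'a' 0 → fail=0;  out ∅∪∅=∅
  n9('cccaa'): parent n8 fail=0; on 'a' 0 → fail=0;  out {1}∪∅={1}
  n13('eeada'): parent n12 fail=19; on 'a' 19 → fail=20;  out ∅∪∅=∅
  n21('eadad'): parent n20 fail=0; on 'd' 0 → fail=0;  out {6}∪∅={6}
  n14('eeadad'): parent n13 fail=20; on 'd' 20 → fail=21;  out {3}∪{6}={3,6}

Run:
pos 0 'b': at 15
pos 1 'e': at 16  emit P2@[1:1],P5@[0:1]
pos 2 'e': at 17  emit P2@[2:2],P4@[0:2]
pos 3 'c': at 5 ·f
pos 4 'b': at 15 ·f
pos 5 'c': at 5 ·f
pos 6 'c': at 6
pos 7 'c': at 7
pos 8 'a': at 8
pos 9 'a': at 9  emit P1@[5:9]
pos 10 'b': at 15 ·f
pos 11 'd': at 0 ·f
pos 12 'd': at 0
pos 13 'c': at 5
pos 14 'c': at 6
pos 15 'c': at 7
pos 16 'a': at 8
pos 17 'a': at 9  emit P1@[13:17]
pos 18 'd': at 0 ·f
pos 19 'e': at 1  emit P2@[19:19]
pos 20 'e': at 10  emit P2@[20:20]
pos 21 'a': at 11
pos 22 'd': at 12
pos 23 'a': at 13
pos 24 'd': at 14  emit P3@[19:24],P6@[20:24]
pos 25 'c': at 5 ·f
pos 26 'c': at 6
pos 27 'c': at 7
pos 28 'a': at 8
pos 29 'a': at 9  emit P1@[25:29]
pos 30 'b': at 15 ·f
pos 31 'b': at 15 ·f
pos 32 'e': at 16  emit P2@[32:32],P5@[31:32]
pos 33 'e': at 17  emit P2@[33:33],P4@[31:33]
pos 34 'a': at 11 ·f
pos 35 'e': at 1 ·f  emit P2@[35:35]
pos 36 'b': at 15 ·f
pos 37 'e': at 16  emit P2@[37:37],P5@[36:37]
pos 38 'e': at 17  emit P2@[38:38],P4@[36:38]
pos 39 'a': at 11 ·f
pos 40 'd': at 12
pos 41 'a': at 13
pos 42 'd': at 14  emit P3@[37:42],P6@[38:42]
pos 43 'b': at 15 ·f
pos 44 'a': at 0 ·f
pos 45 'e': at 1  emit P2@[45:45]
pos 46 'a': at 18
pos 47 'd': at 19
pos 48 'a': at 20
pos 49 'd': at 21  emit P6@[45:49]
pos 50 'b': at 15 ·f
pos 51 'c': at 5 ·f
pos 52 'c': at 6
pos 53 'c': at 7
pos 54 'c': at 7 ·f
pos 55 'a': at 8
pos 56 'a': at 9  emit P1@[52:56]
pos 57 'e': at 1 ·f  emit P2@[57:57]
pos 58 'b': at 15 ·f
pos 59 'e': at 16  emit P2@[59:59],P5@[58:59]
pos 60 'a': at 18 ·f
pos 61 'd': at 19
pos 62 'a': at 20
pos 63 'd': at 21  emit P6@[59:63]
pos 64 'b': at 15 ·f
pos 65 'd': at 0 ·f
pos 66 'c': at 5
pos 67 'd': at 0 ·f
pos 68 'd': at 0
pos 69 'b': at 15
pos 70 'e': at 16  emit P2@[70:70],P5@[69:70]
pos 71 'e': at 17  emit P2@[71:71],P4@[69:71]
pos 72 'e': at 10 ·f  emit P2@[72:72]
pos 73 'a': at 11

All matches (sorted): [[1,2],[1,5],[2,2],[2,4],[9,1],[17,1],[19,2],[20,2],[24,3],[24,6],[29,1],[32,2],[32,5],[33,2],[33,4],[35,2],[37,2],[37,5],[38,2],[38,4],[42,3],[42,6],[45,2],[49,6],[56,1],[57,2],[59,2],[59,5],[63,6],[70,2],[70,5],[71,2],[71,4],[72,2]]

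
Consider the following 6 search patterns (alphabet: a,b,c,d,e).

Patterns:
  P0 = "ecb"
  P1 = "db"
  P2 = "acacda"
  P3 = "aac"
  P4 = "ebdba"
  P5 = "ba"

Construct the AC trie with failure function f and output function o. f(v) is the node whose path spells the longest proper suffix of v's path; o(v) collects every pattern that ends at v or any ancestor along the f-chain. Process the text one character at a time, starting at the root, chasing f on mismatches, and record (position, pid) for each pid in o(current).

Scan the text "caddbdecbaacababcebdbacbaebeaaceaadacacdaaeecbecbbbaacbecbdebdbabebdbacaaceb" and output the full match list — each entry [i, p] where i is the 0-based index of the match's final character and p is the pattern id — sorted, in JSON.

Build:
Trie (insert patterns):
  n0 'ε': a→6 b→18 d→4 e→1
  n1 'e': b→14 c→2
  n2 'ec': b→3
  n3 'ecb': ·  [P0 ends]
  n4 'd': b→5
  n5 'db': ·  [P1 ends]
  n6 'a': a→12 c→7
  n7 'ac': a→8
  n8 'aca': c→9
  n9 'acac': d→10
  n10 'acacd': a→11
  n11 'acacda': ·  [P2 ends]
  n12 'aa': c→13
  n13 'aac': ·  [P3 ends]
  n14 'eb': d→15
  n15 'ebd': b→16
  n16 'ebdb': a→17
  n17 'ebdba': ·  [P4 ends]
  n18 'b': a→19
  n19 'ba': ·  [P5 ends]

Failure links (BFS by depth):
  fail(1) 'e': from fail(0)=0 chase 'e': 0 ⇒ 0;  out=∅∪out(0)=∅
  fail(4) 'd': from fail(0)=0 chase 'd': 0 ⇒ 0;  out=∅∪out(0)=∅
  fail(6) 'a': from fail(0)=0 chase 'a': 0 ⇒ 0;  out=∅∪out(0)=∅
  fail(18) 'b': from fail(0)=0 chase 'b': 0 ⇒ 0;  out=∅∪out(0)=∅
  fail(2) 'ec': from fail(1)=0 chase 'c': 0 ⇒ 0;  out=∅∪out(0)=∅
  fail(5) 'db': from fail(4)=0 chase 'b': 0 ⇒ 18;  out={1}∪out(18)={1}
  fail(7) 'ac': from fail(6)=0 chase 'c': 0 ⇒ 0;  out=∅∪out(0)=∅
  fail(12) 'aa': from fail(6)=0 chase 'a': 0 ⇒ 6;  out=∅∪out(6)=∅
  fail(14) 'eb': from fail(1)=0 chase 'b': 0 ⇒ 18;  out=∅∪out(18)=∅
  fail(19) 'ba': from fail(18)=0 chase 'a': 0 ⇒ 6;  out={5}∪out(6)={5}
  fail(3) 'ecb': from fail(2)=0 chase 'b': 0 ⇒ 18;  out={0}∪out(18)={0}
  fail(8) 'aca': from fail(7)=0 chase 'a': 0 ⇒ 6;  out=∅∪out(6)=∅
  fail(13) 'aac': from fail(12)=6 chase 'c': 6 ⇒ 7;  out={3}∪out(7)={3}
  fail(15) 'ebd': from fail(14)=18 chase 'd': 18→0 ⇒ 4;  out=∅∪out(4)=∅
  fail(9) 'acac': from fail(8)=6 chase 'c': 6 ⇒ 7;  out=∅∪out(7)=∅
  fail(16) 'ebdb': from fail(15)=4 chase 'b': 4 ⇒ 5;  out=∅∪out(5)={1}
  fail(10) 'acacd': from fail(9)=7 chase 'd': 7→0 ⇒ 4;  out=∅∪out(4)=∅
  fail(17) 'ebdba': from fail(16)=5 chase 'a': 5→18 ⇒ 19;  out={4}∪out(19)={4,5}
  fail(11) 'acacda': from fail(10)=4 chase 'a': 4→0 ⇒ 6;  out={2}∪out(6)={2}

Run:
i=0 'c': node 0→0
i=1 'a': node 0→6
i=2 'd': node 6→4 (via fail)
i=3 'd': node 4→4 (via fail)
i=4 'b': node 4→5  → match P1@[3:4]
i=5 'd': node 5→4 (via fail)
i=6 'e': node 4→1 (via fail)
i=7 'c': node 1→2
i=8 'b': node 2→3  → match P0@[6:8]
i=9 'a': node 3→19 (via fail)  → match P5@[8:9]
i=10 'a': node 19→12 (via fail)
i=11 'c': node 12→13  → match P3@[9:11]
i=12 'a': node 13→8 (via fail)
i=13 'b': node 8→18 (via fail)
i=14 'a': node 18→19  → match P5@[13:14]
i=15 'b': node 19→18 (via fail)
i=16 'c': node 18→0 (via fail)
i=17 'e': node 0→1
i=18 'b': node 1→14
i=19 'd': node 14→15
i=20 'b': node 15→16  → match P1@[19:20]
i=21 'a': node 16→17  → match P4@[17:21],P5@[20:21]
i=22 'c': node 17→7 (via fail)
i=23 'b': node 7→18 (via fail)
i=24 'a': node 18→19  → match P5@[23:24]
i=25 'e': node 19→1 (via fail)
i=26 'b': node 1→14
i=27 'e': node 14→1 (via fail)
i=28 'a': node 1→6 (via fail)
i=29 'a': node 6→12
i=30 'c': node 12→13  → match P3@[28:30]
i=31 'e': node 13→1 (via fail)
i=32 'a': node 1→6 (via fail)
i=33 'a': node 6→12
i=34 'd': node 12→4 (via fail)
i=35 'a': node 4→6 (via fail)
i=36 'c': node 6→7
i=37 'a': node 7→8
i=38 'c': node 8→9
i=39 'd': node 9→10
i=40 'a': node 10→11  → match P2@[35:40]
i=41 'a': node 11→12 (via fail)
i=42 'e': node 12→1 (via fail)
i=43 'e': node 1→1 (via fail)
i=44 'c': node 1→2
i=45 'b': node 2→3  → match P0@[43:45]
i=46 'e': node 3→1 (via fail)
i=47 'c': node 1→2
i=48 'b': node 2→3  → match P0@[46:48]
i=49 'b': node 3→18 (via fail)
i=50 'b': node 18→18 (via fail)
i=51 'a': node 18→19  → match P5@[50:51]
i=52 'a': node 19→12 (via fail)
i=53 'c': node 12→13  → match P3@[51:53]
i=54 'b': node 13→18 (via fail)
i=55 'e': node 18→1 (via fail)
i=56 'c': node 1→2
i=57 'b': node 2→3  → match P0@[55:57]
i=58 'd': node 3→4 (via fail)
i=59 'e': node 4→1 (via fail)
i=60 'b': node 1→14
i=61 'd': node 14→15
i=62 'b': node 15→16  → match P1@[61:62]
i=63 'a': node 16→17  → match P4@[59:63],P5@[62:63]
i=64 'b': node 17→18 (via fail)
i=65 'e': node 18→1 (via fail)
i=66 'b': node 1→14
i=67 'd': node 14→15
i=68 'b': node 15→16  → match P1@[67:68]
i=69 'a': node 16→17  → match P4@[65:69],P5@[68:69]
i=70 'c': node 17→7 (via fail)
i=71 'a': node 7→8
i=72 'a': node 8→12 (via fail)
i=73 'c': node 12→13  → match P3@[71:73]
i=74 'e': node 13→1 (via fail)
i=75 'b': node 1→14

Result: [[4,1],[8,0],[9,5],[11,3],[14,5],[20,1],[21,4],[21,5],[24,5],[30,3],[40,2],[45,0],[48,0],[51,5],[53,3],[57,0],[62,1],[63,4],[63,5],[68,1],[69,4],[69,5],[73,3]]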